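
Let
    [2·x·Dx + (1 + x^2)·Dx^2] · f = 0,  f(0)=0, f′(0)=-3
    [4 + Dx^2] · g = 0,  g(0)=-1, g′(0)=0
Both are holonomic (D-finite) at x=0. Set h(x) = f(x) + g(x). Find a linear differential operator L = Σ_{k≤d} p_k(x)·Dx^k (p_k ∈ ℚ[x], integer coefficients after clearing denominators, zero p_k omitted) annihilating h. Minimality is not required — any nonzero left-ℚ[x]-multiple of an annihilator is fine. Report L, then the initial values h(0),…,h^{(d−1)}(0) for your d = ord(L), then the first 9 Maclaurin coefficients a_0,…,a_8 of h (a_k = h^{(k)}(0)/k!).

L = (-32·x + 80·x^3 + 16·x^5)·Dx + (4 + 32·x^2 + 36·x^4 + 8·x^6)·Dx^2 + (-8·x + 20·x^3 + 4·x^5)·Dx^3 + (1 + 8·x^2 + 9·x^4 + 2·x^6)·Dx^4  (order 4).
h: a_k = -1, -3, 2, 1, -2/3, -3/5, 4/45, 3/7, -2/315, …
ICs: h(0) = -1, h′(0) = -3, h′′(0) = 4, h′′′(0) = 6.

f: a_k = 0, -3, 0, 1, 0, -3/5, 0, 3/7, 0, …
g: a_k = -1, 0, 2, 0, -2/3, 0, 4/45, 0, -2/315, …
Sum ⇒ L₀ = lclm(L_f,L_g) in ℚ(x)⟨Dx⟩.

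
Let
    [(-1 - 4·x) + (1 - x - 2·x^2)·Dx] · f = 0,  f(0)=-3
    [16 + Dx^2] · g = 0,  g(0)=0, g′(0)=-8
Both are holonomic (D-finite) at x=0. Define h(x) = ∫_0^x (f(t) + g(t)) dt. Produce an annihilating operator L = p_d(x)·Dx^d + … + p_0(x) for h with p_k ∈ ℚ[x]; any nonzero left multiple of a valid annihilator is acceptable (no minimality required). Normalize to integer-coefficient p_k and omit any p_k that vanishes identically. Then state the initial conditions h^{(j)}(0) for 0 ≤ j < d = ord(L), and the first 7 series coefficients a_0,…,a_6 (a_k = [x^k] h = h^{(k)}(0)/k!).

f: a_k = -3, -3, -9, -15, -33, -63, -129, …
g: a_k = 0, -8, 0, 64/3, 0, -256/15, 0, …
f+g: L₀ = lclm(L_f,L_g), ord ≤ 1+2.
Integrate: L := L₀·Dx.
L = (368 + 1408·x - 256·x^2 + 512·x^3 + 2560·x^4 + 2048·x^5)·Dx + (-176 + 336·x + 384·x^2 - 1024·x^3 - 384·x^4 + 1536·x^5 + 1024·x^6)·Dx^2 + (23 + 88·x - 16·x^2 + 32·x^3 + 160·x^4 + 128·x^5)·Dx^3 + (-11 + 21·x + 24·x^2 - 64·x^3 - 24·x^4 + 96·x^5 + 64·x^6)·Dx^4  (order 4).
h: a_k = 0, -3, -11/2, -3, 19/12, -33/5, -1201/90, …
ICs: h(0) = 0, h′(0) = -3, h′′(0) = -11, h′′′(0) = -18.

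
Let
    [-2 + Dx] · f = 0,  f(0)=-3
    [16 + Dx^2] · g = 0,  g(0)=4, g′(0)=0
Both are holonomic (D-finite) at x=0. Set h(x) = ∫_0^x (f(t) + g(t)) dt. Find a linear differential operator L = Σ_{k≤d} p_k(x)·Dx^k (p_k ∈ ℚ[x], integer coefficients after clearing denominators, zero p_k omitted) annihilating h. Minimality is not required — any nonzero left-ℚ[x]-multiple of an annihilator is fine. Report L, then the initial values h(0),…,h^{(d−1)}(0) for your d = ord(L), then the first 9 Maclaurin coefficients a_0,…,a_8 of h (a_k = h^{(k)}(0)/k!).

f: a_k = -3, -6, -6, -4, -2, -4/5, -4/15, -8/105, -2/105, …
g: a_k = 4, 0, -32, 0, 128/3, 0, -1024/45, 0, 2048/315, …
Weyl lclm of L_f,L_g ⇒ L₀ (ord ≤ 3).
Integrate: L := L₀·Dx.
L = -32·Dx + 16·Dx^2 - 2·Dx^3 + Dx^4  (order 4).
h: a_k = 0, 1, -3, -38/3, -1, 122/15, -2/15, -148/45, -1/105, …
ICs: h(0) = 0, h′(0) = 1, h′′(0) = -6, h′′′(0) = -76.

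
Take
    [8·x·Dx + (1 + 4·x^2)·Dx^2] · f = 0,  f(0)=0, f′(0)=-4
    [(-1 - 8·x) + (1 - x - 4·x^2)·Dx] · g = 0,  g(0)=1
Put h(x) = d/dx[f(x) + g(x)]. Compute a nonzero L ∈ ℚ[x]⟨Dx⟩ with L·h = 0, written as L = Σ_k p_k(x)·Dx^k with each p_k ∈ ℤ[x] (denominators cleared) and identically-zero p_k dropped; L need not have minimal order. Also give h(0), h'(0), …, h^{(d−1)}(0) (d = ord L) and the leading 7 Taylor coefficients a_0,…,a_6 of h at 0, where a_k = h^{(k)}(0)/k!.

L = (40 - 160·x - 2272·x^2 - 4608·x^3 - 16896·x^4 - 6144·x^6) + (-31 - 264·x - 364·x^2 - 2208·x^3 - 4160·x^4 - 12800·x^5 - 768·x^6 - 6144·x^7)·Dx + (5 + 11·x + 80·x^2 - 116·x^3 - 80·x^4 - 704·x^5 - 1536·x^6 - 256·x^7 - 1024·x^8)·Dx^2  (order 2).
h: a_k = -3, 10, 43, 116, 261, 1086, 3343, …
ICs: h(0) = -3, h′(0) = 10.

f: a_k = 0, -4, 0, 16/3, 0, -64/5, 0, …
g: a_k = 1, 1, 5, 9, 29, 65, 181, …
Sum ⇒ L₀ = lclm(L_f,L_g) in ℚ(x)⟨Dx⟩.
Derive L from L₀ (diff closure).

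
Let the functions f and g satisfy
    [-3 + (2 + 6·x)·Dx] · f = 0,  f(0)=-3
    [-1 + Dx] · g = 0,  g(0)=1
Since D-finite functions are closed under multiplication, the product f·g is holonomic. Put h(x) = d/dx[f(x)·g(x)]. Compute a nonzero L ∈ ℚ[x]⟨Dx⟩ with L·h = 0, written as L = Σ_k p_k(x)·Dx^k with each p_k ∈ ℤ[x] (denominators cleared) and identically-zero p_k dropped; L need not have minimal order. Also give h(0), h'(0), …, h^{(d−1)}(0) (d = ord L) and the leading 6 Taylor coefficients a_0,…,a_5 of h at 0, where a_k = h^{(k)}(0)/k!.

f: a_k = -3, -9/2, 27/8, -81/16, 1215/128, -5103/256, …
g: a_k = 1, 1, 1/2, 1/6, 1/24, 1/120, …
f·g: L₀ = L_f ⊗_s L_g, ord ≤ 1·1.
Differentiate: ansatz ord ≤ ord L₀ ⇒ L.
L = (7 + 60·x + 36·x^2) + (-10 - 42·x - 36·x^2)·Dx  (order 1).
h: a_k = -15/2, -21/4, -213/16, 671/32, -16157/256, 88837/512, …
ICs: h(0) = -15/2.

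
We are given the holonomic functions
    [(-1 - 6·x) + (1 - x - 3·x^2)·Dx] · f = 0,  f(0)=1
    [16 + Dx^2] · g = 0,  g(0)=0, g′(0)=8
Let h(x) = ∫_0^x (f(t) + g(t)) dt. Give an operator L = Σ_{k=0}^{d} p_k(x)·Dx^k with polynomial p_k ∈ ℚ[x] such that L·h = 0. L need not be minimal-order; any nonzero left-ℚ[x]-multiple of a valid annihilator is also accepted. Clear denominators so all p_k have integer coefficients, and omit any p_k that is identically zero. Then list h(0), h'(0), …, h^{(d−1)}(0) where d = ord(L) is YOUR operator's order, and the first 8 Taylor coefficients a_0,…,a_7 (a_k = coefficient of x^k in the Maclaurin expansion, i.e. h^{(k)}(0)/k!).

f: a_k = 1, 1, 4, 7, 19, 40, 97, 217, …
g: a_k = 0, 8, 0, -64/3, 0, 256/15, 0, -2048/315, …
f+g: L₀ = lclm(L_f,L_g), ord ≤ 1+2.
h=∫h₀ ⇒ L = L₀·Dx.
L = (464 + 2816·x + 416·x^2 + 2112·x^3 + 5760·x^4 + 6912·x^5)·Dx + (-192 + 304·x + 672·x^2 - 1312·x^3 - 1008·x^4 + 3456·x^5 + 3456·x^6)·Dx^2 + (29 + 176·x + 26·x^2 + 132·x^3 + 360·x^4 + 432·x^5)·Dx^3 + (-12 + 19·x + 42·x^2 - 82·x^3 - 63·x^4 + 216·x^5 + 216·x^6)·Dx^4  (order 4).
h: a_k = 0, 1, 9/2, 4/3, -43/12, 19/5, 428/45, 97/7, …
ICs: h(0) = 0, h′(0) = 1, h′′(0) = 9, h′′′(0) = 8.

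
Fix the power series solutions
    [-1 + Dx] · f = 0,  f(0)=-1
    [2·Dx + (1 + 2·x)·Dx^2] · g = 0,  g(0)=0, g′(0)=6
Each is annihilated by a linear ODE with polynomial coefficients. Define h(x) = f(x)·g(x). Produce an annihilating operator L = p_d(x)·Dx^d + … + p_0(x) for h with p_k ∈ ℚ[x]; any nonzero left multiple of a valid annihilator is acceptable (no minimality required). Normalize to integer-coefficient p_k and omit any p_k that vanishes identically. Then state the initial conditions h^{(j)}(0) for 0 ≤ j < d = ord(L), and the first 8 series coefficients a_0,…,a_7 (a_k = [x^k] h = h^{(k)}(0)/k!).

L = (-1 + 2·x) - 4·x·Dx + (1 + 2·x)·Dx^2  (order 2).
h: a_k = 0, -6, 0, -5, 6, -209/20, 53/3, -25829/840, …
ICs: h(0) = 0, h′(0) = -6.

f: a_k = -1, -1, -1/2, -1/6, -1/24, -1/120, -1/720, -1/5040, …
g: a_k = 0, 6, -6, 8, -12, 96/5, -32, 384/7, …
Product ⇒ symmetric product L₀, ord ≤ 2.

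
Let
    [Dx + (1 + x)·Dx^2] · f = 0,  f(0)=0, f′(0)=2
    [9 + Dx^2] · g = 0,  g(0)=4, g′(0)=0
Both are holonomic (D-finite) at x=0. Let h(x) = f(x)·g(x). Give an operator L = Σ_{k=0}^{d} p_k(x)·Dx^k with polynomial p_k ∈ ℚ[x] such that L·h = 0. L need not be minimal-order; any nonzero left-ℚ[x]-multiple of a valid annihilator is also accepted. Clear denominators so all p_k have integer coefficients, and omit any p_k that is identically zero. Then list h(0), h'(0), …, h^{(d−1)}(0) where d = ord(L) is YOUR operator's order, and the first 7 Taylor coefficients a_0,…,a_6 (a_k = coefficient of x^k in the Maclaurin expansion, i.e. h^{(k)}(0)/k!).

f: a_k = 0, 2, -1, 2/3, -1/2, 2/5, -1/3, …
g: a_k = 4, 0, -18, 0, 27/2, 0, -81/20, …
h₀=f·g: eliminate ⇒ L₀, order ≤ 2·2.
L = (2493 + 10854·x + 17091·x^2 + 11664·x^3 + 2916·x^4) + (612 + 1908·x + 1944·x^2 + 648·x^3)·Dx + (592 + 2484·x + 3834·x^2 + 2592·x^3 + 648·x^4)·Dx^2 + (68 + 212·x + 216·x^2 + 72·x^3)·Dx^3 + (35 + 142·x + 215·x^2 + 144·x^3 + 36·x^4)·Dx^4  (order 4).
h: a_k = 0, 8, -4, -100/3, 16, 83/5, -35/6, …
ICs: h(0) = 0, h′(0) = 8, h′′(0) = -8, h′′′(0) = -200.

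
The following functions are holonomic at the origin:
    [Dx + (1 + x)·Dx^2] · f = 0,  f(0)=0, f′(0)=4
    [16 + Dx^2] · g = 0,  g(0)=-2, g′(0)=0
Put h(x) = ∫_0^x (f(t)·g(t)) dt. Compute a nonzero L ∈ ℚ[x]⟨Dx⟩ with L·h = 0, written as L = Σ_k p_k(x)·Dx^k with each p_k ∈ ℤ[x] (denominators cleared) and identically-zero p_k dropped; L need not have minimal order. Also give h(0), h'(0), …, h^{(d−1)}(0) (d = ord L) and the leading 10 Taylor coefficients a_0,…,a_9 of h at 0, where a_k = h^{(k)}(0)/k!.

L = (15072 + 62976·x + 97024·x^2 + 65536·x^3 + 16384·x^4)·Dx + (1984 + 6080·x + 6144·x^2 + 2048·x^3)·Dx^2 + (1950 + 8000·x + 12192·x^2 + 8192·x^3 + 2048·x^4)·Dx^3 + (124 + 380·x + 384·x^2 + 128·x^3)·Dx^4 + (63 + 254·x + 383·x^2 + 256·x^3 + 64·x^4)·Dx^5  (order 5).
h: a_k = 0, 0, -4, 4/3, 46/3, -6, -164/15, 4, 377/105, -499/405, …
ICs: h(0) = 0, h′(0) = 0, h′′(0) = -8, h′′′(0) = 8, h′′′′(0) = 368.

f: a_k = 0, 4, -2, 4/3, -1, 4/5, -2/3, 4/7, -1/2, 4/9, …
g: a_k = -2, 0, 16, 0, -64/3, 0, 512/45, 0, -1024/315, 0, …
Product ⇒ symmetric product L₀, ord ≤ 4.
∫: right-multiply L₀ by Dx.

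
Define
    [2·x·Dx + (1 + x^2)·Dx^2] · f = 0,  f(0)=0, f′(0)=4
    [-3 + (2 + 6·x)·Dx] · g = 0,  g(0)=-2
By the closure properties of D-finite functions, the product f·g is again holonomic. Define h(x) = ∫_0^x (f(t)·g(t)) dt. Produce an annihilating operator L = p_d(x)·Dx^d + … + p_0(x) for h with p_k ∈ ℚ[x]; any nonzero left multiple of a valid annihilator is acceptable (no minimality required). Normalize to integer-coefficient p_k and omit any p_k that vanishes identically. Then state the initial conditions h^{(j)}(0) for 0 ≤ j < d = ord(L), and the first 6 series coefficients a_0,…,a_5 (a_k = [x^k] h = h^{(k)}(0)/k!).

L = (27 - 12·x - 9·x^2)·Dx + (-12 - 28·x + 36·x^2 + 36·x^3)·Dx^2 + (4 + 24·x + 40·x^2 + 24·x^3 + 36·x^4)·Dx^3  (order 3).
h: a_k = 0, 0, -4, -4, 35/12, -19/10, …
ICs: h(0) = 0, h′(0) = 0, h′′(0) = -8.

f: a_k = 0, 4, 0, -4/3, 0, 4/5, …
g: a_k = -2, -3, 9/4, -27/8, 405/64, -1701/128, …
f·g: L₀ = L_f ⊗_s L_g, ord ≤ 2·1.
h=∫₀ˣh₀: take L = L₀·Dx.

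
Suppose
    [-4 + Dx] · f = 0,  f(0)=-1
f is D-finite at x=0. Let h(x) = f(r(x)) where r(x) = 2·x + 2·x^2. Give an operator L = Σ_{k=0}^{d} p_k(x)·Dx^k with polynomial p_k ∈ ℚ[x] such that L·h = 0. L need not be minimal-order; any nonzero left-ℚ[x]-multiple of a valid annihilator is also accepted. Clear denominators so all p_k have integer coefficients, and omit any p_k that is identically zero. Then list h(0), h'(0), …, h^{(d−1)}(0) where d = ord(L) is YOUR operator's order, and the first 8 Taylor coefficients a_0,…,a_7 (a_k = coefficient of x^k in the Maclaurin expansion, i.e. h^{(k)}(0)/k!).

f: a_k = -1, -4, -8, -32/3, -32/3, -128/15, -256/45, -1024/315, …
Substitute x→r, Dx→(1/r')Dx; clear ⇒ L₀.
L = (-8 - 16·x) + Dx  (order 1).
h: a_k = -1, -8, -40, -448/3, -1376/3, -18176/15, -127744/45, -378880/63, …
ICs: h(0) = -1.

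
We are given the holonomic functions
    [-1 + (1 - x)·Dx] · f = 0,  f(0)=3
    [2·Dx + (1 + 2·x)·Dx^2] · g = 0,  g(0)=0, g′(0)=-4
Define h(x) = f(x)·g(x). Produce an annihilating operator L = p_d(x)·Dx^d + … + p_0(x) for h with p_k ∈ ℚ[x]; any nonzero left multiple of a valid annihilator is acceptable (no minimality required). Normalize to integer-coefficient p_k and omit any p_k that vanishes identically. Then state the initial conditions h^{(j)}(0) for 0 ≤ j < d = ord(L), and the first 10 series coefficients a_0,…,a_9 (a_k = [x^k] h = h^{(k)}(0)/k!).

f: a_k = 3, 3, 3, 3, 3, 3, 3, 3, 3, 3, …
g: a_k = 0, -4, 4, -16/3, 8, -64/5, 64/3, -256/7, 64, -1024/9, …
Sym-product of L_f,L_g gives L₀ (≤ ord 2).
L = 2 + 6·x·Dx + (-1 - x + 2·x^2)·Dx^2  (order 2).
h: a_k = 0, -12, 0, -16, 8, -152/5, 168/5, -2664/35, 4056/35, -23672/105, …
ICs: h(0) = 0, h′(0) = -12.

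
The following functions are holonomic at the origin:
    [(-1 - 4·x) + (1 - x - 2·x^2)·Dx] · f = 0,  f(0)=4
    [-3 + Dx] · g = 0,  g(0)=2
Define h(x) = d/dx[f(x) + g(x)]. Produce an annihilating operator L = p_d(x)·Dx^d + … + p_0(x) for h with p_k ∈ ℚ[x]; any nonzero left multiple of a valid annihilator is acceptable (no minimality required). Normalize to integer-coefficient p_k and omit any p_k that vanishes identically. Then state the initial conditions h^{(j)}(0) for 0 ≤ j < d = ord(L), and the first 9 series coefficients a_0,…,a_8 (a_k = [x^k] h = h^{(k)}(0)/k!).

L = (12 + 126·x + 144·x^2 + 336·x^3 + 144·x^4) + (-7 - 42·x - 81·x^2 - 88·x^3 + 60·x^4 + 48·x^5)·Dx + (1 + 11·x^2 - 8·x^3 - 36·x^4 - 16·x^5)·Dx^2  (order 2).
h: a_k = 10, 42, 87, 203, 1761/4, 20883/20, 95443/40, 1532889/280, 27500427/2240, …
ICs: h(0) = 10, h′(0) = 42.

f: a_k = 4, 4, 12, 20, 44, 84, 172, 340, 684, …
g: a_k = 2, 6, 9, 9, 27/4, 81/20, 81/40, 243/280, 729/2240, …
h₀=f+g: left-lcm gives L₀, ord ≤ 2.
h₀' ⇒ L via d/dx closure of L₀.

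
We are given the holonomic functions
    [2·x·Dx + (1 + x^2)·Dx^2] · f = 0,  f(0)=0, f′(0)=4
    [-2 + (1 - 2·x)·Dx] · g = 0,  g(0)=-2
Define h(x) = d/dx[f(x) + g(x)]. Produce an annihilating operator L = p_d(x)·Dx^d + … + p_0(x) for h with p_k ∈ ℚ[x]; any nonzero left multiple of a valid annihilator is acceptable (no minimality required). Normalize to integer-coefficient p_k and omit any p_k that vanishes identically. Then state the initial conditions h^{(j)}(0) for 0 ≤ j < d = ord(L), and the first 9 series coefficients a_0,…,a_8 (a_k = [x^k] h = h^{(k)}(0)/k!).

f: a_k = 0, 4, 0, -4/3, 0, 4/5, 0, -4/7, 0, …
g: a_k = -2, -4, -8, -16, -32, -64, -128, -256, -512, …
h₀=f+g: left-lcm gives L₀, ord ≤ 3.
h=h₀': d/dx-closure on L₀ ⇒ L.
L = (4 - 32·x - 12·x^2) + (-13 + 4·x - 25·x^2 - 12·x^3)·Dx + (2 - 3·x - 3·x^3 - 2·x^4)·Dx^2  (order 2).
h: a_k = 0, -16, -52, -128, -316, -768, -1796, -4096, -9212, …
ICs: h(0) = 0, h′(0) = -16.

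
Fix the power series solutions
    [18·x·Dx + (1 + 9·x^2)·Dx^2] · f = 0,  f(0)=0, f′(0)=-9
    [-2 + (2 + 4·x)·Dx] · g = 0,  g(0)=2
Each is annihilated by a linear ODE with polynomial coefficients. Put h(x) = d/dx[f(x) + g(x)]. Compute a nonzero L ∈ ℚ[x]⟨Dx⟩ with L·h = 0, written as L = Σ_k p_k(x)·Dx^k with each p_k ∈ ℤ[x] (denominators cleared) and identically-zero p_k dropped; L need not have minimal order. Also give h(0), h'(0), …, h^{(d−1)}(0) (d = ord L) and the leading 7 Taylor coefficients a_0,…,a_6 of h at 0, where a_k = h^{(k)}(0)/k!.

f: a_k = 0, -9, 0, 27, 0, -729/5, 0, …
g: a_k = 2, 2, -1, 1, -5/4, 7/4, -21/8, …
f+g: L₀ = lclm(L_f,L_g), ord ≤ 2+1.
h₀' ⇒ L via d/dx closure of L₀.
L = (-36 - 180·x + 972·x^2 + 972·x^3) + (-42 - 144·x + 720·x^2 + 3888·x^3 + 3402·x^4)·Dx + (-2 + 32·x + 108·x^2 + 396·x^3 + 1134·x^4 + 972·x^5)·Dx^2  (order 2).
h: a_k = -7, -2, 84, -5, -2881/4, -63/4, 52719/8, …
ICs: h(0) = -7, h′(0) = -2.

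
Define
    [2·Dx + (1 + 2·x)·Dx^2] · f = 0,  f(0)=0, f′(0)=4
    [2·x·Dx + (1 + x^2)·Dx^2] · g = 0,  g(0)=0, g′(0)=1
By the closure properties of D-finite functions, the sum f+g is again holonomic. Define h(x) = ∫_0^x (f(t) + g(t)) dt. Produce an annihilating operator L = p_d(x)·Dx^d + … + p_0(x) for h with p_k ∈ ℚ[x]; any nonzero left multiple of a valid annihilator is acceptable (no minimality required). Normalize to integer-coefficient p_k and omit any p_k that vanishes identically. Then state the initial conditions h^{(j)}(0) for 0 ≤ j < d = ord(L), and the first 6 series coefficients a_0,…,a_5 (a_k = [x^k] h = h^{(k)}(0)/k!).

f: a_k = 0, 4, -4, 16/3, -8, 64/5, …
g: a_k = 0, 1, 0, -1/3, 0, 1/5, …
Weyl lclm of L_f,L_g ⇒ L₀ (ord ≤ 4).
Integrate: L := L₀·Dx.
L = (-2 - 12·x + 6·x^2 + 4·x^3)·Dx^2 + (-5 - 4·x - 9·x^2 + 12·x^3 + 8·x^4)·Dx^3 + (-1 - x + 2·x^2 + x^3 + 3·x^4 + 2·x^5)·Dx^4  (order 4).
h: a_k = 0, 0, 5/2, -4/3, 5/4, -8/5, …
ICs: h(0) = 0, h′(0) = 0, h′′(0) = 5, h′′′(0) = -8.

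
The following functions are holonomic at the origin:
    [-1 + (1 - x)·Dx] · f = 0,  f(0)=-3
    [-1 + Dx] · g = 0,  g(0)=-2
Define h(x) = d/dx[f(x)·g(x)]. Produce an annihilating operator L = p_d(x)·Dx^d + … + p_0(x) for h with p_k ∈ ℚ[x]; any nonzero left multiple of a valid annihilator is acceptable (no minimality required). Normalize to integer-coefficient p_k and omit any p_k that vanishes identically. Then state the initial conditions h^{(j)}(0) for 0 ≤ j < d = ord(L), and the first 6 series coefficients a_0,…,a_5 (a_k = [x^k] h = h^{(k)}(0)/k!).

L = (5 - 4·x + x^2) + (-2 + 3·x - x^2)·Dx  (order 1).
h: a_k = 12, 30, 48, 65, 163/2, 1957/20, …
ICs: h(0) = 12.

f: a_k = -3, -3, -3, -3, -3, -3, …
g: a_k = -2, -2, -1, -1/3, -1/12, -1/60, …
h₀=f·g: eliminate ⇒ L₀, order ≤ 1·1.
Derive L from L₀ (diff closure).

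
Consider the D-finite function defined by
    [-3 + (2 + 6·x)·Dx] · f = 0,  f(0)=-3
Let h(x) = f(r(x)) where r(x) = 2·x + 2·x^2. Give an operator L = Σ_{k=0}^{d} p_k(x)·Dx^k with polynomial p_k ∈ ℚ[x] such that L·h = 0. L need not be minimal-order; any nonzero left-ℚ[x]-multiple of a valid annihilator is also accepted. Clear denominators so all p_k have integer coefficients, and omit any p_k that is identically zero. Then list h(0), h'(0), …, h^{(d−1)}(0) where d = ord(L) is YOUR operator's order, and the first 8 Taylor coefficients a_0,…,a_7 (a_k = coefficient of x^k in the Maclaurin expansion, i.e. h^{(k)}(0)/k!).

L = (-3 - 6·x) + (1 + 6·x + 6·x^2)·Dx  (order 1).
h: a_k = -3, -9, 9/2, -27/2, 351/8, -1215/8, 8829/16, -33291/16, …
ICs: h(0) = -3.

f: a_k = -3, -9/2, 27/8, -81/16, 1215/128, -5103/256, 45927/1024, -216513/2048, …
L₀ from L_f via x↦r, Dx↦r'^{-1}Dx.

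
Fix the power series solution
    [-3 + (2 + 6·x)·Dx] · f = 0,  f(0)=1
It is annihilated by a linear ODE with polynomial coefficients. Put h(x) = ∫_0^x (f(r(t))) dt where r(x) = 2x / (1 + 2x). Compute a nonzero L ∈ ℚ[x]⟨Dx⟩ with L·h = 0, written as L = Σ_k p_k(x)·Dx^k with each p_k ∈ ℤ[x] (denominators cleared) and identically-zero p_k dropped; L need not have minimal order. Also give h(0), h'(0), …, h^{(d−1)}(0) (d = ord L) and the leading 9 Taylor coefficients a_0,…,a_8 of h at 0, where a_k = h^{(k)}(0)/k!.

L = -3·Dx + (1 + 10·x + 16·x^2)·Dx^2  (order 2).
h: a_k = 0, 1, 3/2, -7/2, 87/8, -1677/40, 3023/16, -106305/112, 658335/128, …
ICs: h(0) = 0, h′(0) = 1.

f: a_k = 1, 3/2, -9/8, 27/16, -405/128, 1701/256, -15309/1024, 72171/2048, -2814669/32768, …
Change of var in L_f (x↦r) gives L₀.
Integrate: L := L₀·Dx.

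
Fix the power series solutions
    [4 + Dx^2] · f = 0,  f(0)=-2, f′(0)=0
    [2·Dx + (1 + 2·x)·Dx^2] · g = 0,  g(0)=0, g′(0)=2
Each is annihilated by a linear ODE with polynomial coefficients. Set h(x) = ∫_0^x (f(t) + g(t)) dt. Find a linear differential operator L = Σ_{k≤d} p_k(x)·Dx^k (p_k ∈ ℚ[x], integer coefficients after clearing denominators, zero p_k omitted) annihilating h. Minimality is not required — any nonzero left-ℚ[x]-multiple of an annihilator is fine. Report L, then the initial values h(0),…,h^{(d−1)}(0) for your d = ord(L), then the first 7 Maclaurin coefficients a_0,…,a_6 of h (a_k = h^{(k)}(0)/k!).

f: a_k = -2, 0, 4, 0, -4/3, 0, 8/45, …
g: a_k = 0, 2, -2, 8/3, -4, 32/5, -32/3, …
L₀ := lclm(L_f,L_g); ord L₀ ≤ 2+2.
h=∫₀ˣh₀: take L = L₀·Dx.
L = (56 + 32·x + 32·x^2)·Dx^2 + (12 + 40·x + 48·x^2 + 32·x^3)·Dx^3 + (14 + 8·x + 8·x^2)·Dx^4 + (3 + 10·x + 12·x^2 + 8·x^3)·Dx^5  (order 5).
h: a_k = 0, -2, 1, 2/3, 2/3, -16/15, 16/15, …
ICs: h(0) = 0, h′(0) = -2, h′′(0) = 2, h′′′(0) = 4, h′′′′(0) = 16.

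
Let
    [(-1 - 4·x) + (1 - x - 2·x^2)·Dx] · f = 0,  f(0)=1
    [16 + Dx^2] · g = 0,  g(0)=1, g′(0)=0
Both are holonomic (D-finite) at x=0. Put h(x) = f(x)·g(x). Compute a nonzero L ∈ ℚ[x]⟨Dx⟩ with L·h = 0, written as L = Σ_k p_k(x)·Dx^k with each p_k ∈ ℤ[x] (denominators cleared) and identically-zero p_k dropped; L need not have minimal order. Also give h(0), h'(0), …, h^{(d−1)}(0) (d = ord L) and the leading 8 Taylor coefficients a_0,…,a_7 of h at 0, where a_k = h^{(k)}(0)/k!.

L = (-12 + 16·x + 32·x^2) + (2 + 8·x)·Dx + (-1 + x + 2·x^2)·Dx^2  (order 2).
h: a_k = 1, 1, -5, -3, -7/3, -25/3, -841/45, -1591/45, …
ICs: h(0) = 1, h′(0) = 1.

f: a_k = 1, 1, 3, 5, 11, 21, 43, 85, …
g: a_k = 1, 0, -8, 0, 32/3, 0, -256/45, 0, …
L₀ := L_f ⊗_s L_g (sym. prod.), ord ≤ 2.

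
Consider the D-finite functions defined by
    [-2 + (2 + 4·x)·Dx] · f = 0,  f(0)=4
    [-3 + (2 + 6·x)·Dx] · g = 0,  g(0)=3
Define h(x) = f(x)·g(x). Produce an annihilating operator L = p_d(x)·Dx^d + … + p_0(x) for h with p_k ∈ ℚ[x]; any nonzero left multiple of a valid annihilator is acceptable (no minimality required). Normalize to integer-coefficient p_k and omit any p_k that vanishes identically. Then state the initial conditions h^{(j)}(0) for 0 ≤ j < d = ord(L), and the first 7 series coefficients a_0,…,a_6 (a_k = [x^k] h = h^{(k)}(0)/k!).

f: a_k = 4, 4, -2, 2, -5/2, 7/2, -21/4, …
g: a_k = 3, 9/2, -27/8, 81/16, -1215/128, 5103/256, -45927/1024, …
Sym-product of L_f,L_g gives L₀ (≤ ord 1).
L = (-5 - 12·x) + (2 + 10·x + 12·x^2)·Dx  (order 1).
h: a_k = 12, 30, -3/2, 15/4, -303/32, 1545/64, -15903/256, …
ICs: h(0) = 12.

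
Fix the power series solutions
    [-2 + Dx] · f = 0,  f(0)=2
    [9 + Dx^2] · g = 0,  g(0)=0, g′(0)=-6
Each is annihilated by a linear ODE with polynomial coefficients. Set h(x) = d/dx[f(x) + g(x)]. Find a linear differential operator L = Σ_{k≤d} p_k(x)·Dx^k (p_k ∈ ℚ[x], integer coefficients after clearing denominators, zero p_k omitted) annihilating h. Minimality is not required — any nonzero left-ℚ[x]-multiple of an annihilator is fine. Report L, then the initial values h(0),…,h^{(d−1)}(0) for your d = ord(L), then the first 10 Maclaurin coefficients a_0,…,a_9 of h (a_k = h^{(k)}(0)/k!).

L = 18 - 9·Dx + 2·Dx^2 - Dx^3  (order 3).
h: a_k = -2, 8, 35, 16/3, -211/12, 16/15, 463/72, 32/315, -19171/20160, 16/2835, …
ICs: h(0) = -2, h′(0) = 8, h′′(0) = 70.

f: a_k = 2, 4, 4, 8/3, 4/3, 8/15, 8/45, 16/315, 4/315, 8/2835, …
g: a_k = 0, -6, 0, 9, 0, -81/20, 0, 243/280, 0, -243/2240, …
Sum ⇒ L₀ = lclm(L_f,L_g) in ℚ(x)⟨Dx⟩.
Differentiate: ansatz ord ≤ ord L₀ ⇒ L.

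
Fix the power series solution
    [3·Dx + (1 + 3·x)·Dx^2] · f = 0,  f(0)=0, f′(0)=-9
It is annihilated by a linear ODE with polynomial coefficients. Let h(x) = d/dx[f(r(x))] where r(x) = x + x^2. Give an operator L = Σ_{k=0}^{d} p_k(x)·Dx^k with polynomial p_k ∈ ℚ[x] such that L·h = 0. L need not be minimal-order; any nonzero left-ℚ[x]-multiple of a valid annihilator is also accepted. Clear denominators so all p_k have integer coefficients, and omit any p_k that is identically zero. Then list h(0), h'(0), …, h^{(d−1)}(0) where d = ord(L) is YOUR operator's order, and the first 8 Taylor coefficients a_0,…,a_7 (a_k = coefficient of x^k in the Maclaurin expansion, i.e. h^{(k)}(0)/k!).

f: a_k = 0, -9, 27/2, -27, 243/4, -729/5, 729/2, -6561/7, …
Substitute x→r, Dx→(1/r')Dx; clear ⇒ L₀.
Derive L from L₀ (diff closure).
L = (1 + 6·x + 6·x^2) + (1 + 5·x + 9·x^2 + 6·x^3)·Dx  (order 1).
h: a_k = -9, 9, 0, -27, 81, -162, 243, -243, …
ICs: h(0) = -9.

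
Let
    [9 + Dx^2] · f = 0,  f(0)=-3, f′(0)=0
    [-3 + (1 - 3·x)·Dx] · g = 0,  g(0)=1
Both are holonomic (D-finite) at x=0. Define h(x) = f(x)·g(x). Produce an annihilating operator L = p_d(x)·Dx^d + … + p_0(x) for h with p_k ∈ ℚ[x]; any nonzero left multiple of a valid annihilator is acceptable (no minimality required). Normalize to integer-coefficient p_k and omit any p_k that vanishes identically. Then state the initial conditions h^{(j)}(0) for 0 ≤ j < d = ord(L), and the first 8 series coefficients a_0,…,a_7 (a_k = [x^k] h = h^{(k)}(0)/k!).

L = (-9 + 27·x) + 6·Dx + (-1 + 3·x)·Dx^2  (order 2).
h: a_k = -3, -9, -27/2, -81/2, -1053/8, -3159/8, -94527/80, -283581/80, …
ICs: h(0) = -3, h′(0) = -9.

f: a_k = -3, 0, 27/2, 0, -81/8, 0, 243/80, 0, …
g: a_k = 1, 3, 9, 27, 81, 243, 729, 2187, …
L₀ := L_f ⊗_s L_g (sym. prod.), ord ≤ 2.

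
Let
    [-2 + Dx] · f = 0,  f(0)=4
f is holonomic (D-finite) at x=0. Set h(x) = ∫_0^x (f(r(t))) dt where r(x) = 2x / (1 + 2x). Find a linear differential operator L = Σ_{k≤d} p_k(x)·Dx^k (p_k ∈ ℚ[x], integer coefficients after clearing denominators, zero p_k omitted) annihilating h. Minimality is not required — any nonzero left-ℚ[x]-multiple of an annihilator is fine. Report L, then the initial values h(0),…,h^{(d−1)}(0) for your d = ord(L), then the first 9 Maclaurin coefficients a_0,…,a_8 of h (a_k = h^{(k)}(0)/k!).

f: a_k = 4, 8, 8, 16/3, 8/3, 16/15, 16/45, 32/315, 8/315, …
Change of var in L_f (x↦r) gives L₀.
∫: right-multiply L₀ by Dx.
L = -4·Dx + (1 + 4·x + 4·x^2)·Dx^2  (order 2).
h: a_k = 0, 4, 8, 0, -16/3, 128/15, -128/15, 1024/315, 640/63, …
ICs: h(0) = 0, h′(0) = 4.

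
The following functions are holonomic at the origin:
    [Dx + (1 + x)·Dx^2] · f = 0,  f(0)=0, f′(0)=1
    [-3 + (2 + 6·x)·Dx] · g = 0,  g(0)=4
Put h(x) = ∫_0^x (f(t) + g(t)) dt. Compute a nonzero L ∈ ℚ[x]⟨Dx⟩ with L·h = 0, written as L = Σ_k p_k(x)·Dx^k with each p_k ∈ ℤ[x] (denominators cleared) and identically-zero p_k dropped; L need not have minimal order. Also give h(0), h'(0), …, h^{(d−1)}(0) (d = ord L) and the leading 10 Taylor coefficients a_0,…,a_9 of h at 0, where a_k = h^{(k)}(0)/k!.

L = (-15 + 9·x)·Dx^2 + (-19 - 6·x + 45·x^2)·Dx^3 + (-2 - 2·x + 18·x^2 + 18·x^3)·Dx^4  (order 4).
h: a_k = 0, 4, 7/2, -5/3, 85/48, -413/160, 8569/1920, -46055/5376, 505709/28672, -2815693/73728, …
ICs: h(0) = 0, h′(0) = 4, h′′(0) = 7, h′′′(0) = -10.

f: a_k = 0, 1, -1/2, 1/3, -1/4, 1/5, -1/6, 1/7, -1/8, 1/9, …
g: a_k = 4, 6, -9/2, 27/4, -405/32, 1701/64, -15309/256, 72171/512, -2814669/8192, 14073345/16384, …
h₀=f+g: left-lcm gives L₀, ord ≤ 3.
Integrate: L := L₀·Dx.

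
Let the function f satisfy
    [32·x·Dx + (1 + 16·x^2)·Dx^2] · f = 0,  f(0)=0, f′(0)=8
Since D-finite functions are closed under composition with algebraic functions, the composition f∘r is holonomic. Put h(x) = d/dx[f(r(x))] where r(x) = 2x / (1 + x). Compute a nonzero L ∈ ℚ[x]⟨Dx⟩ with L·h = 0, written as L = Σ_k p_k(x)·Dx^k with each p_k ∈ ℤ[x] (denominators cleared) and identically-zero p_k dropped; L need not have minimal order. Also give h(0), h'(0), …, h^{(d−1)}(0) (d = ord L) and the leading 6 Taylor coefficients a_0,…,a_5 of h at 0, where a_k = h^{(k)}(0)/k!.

L = (2 + 130·x) + (1 + 2·x + 65·x^2)·Dx  (order 1).
h: a_k = 16, -32, -976, 4032, 55376, -372832, …
ICs: h(0) = 16.

f: a_k = 0, 8, 0, -128/3, 0, 2048/5, …
Change of var in L_f (x↦r) gives L₀.
Derive L from L₀ (diff closure).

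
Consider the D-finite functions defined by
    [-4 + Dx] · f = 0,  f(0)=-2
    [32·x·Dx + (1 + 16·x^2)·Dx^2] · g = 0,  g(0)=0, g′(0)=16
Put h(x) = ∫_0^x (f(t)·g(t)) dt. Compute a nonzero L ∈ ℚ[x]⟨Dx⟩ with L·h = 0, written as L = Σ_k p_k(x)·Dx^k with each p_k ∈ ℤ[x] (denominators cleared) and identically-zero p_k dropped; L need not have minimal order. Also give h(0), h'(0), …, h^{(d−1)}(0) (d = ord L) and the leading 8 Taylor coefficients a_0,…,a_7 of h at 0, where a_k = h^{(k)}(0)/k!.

L = (16 - 128·x + 256·x^2)·Dx + (-8 + 32·x - 128·x^2)·Dx^2 + (1 + 16·x^2)·Dx^3  (order 3).
h: a_k = 0, 0, -16, -128/3, -64/3, 1024/15, -512/5, -45056/63, …
ICs: h(0) = 0, h′(0) = 0, h′′(0) = -32.

f: a_k = -2, -8, -16, -64/3, -64/3, -256/15, -512/45, -2048/315, …
g: a_k = 0, 16, 0, -256/3, 0, 4096/5, 0, -65536/7, …
L₀ := L_f ⊗_s L_g (sym. prod.), ord ≤ 2.
h=∫h₀ ⇒ L = L₀·Dx.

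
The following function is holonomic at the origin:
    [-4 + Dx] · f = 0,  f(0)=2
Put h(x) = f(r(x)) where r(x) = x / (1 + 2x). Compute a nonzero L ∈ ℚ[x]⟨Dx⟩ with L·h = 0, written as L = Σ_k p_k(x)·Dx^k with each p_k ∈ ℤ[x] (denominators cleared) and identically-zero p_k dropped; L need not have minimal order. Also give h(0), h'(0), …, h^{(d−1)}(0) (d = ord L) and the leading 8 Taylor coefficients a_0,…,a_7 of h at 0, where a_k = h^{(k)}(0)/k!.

f: a_k = 2, 8, 16, 64/3, 64/3, 256/15, 512/45, 2048/315, …
h₀=f(r): pull back L_f along r ⇒ L₀.
L = -4 + (1 + 4·x + 4·x^2)·Dx  (order 1).
h: a_k = 2, 8, 0, -32/3, 64/3, -128/5, 512/45, 2560/63, …
ICs: h(0) = 2.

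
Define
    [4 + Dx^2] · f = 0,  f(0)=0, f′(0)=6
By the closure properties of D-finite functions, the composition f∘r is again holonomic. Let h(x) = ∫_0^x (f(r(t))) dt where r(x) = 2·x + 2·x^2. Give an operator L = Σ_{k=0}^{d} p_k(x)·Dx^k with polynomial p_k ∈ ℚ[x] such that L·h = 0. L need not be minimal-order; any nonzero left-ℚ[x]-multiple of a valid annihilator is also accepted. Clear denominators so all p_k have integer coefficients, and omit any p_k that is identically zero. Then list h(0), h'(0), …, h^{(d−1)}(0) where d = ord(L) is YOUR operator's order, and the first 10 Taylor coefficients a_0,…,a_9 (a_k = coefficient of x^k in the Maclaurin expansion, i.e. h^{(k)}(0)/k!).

f: a_k = 0, 6, 0, -4, 0, 4/5, 0, -8/105, 0, 4/945, …
Substitute x→r, Dx→(1/r')Dx; clear ⇒ L₀.
h=∫₀ˣh₀: take L = L₀·Dx.
L = (16 + 96·x + 192·x^2 + 128·x^3)·Dx - 2·Dx^2 + (1 + 2·x)·Dx^3  (order 3).
h: a_k = 0, 0, 6, 4, -8, -96/5, -176/15, 96/7, 3232/105, 2816/135, …
ICs: h(0) = 0, h′(0) = 0, h′′(0) = 12.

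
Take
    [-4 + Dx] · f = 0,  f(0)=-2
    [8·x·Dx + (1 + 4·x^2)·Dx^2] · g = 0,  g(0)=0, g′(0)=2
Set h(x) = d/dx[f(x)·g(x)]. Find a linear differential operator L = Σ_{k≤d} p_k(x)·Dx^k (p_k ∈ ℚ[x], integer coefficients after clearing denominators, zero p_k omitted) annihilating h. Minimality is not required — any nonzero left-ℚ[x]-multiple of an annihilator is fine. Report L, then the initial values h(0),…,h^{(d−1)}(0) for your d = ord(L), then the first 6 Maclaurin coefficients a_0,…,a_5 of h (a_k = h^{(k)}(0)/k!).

L = (8 - 64·x + 224·x^2 - 256·x^3 + 256·x^4) + (-6 + 24·x - 88·x^2 + 96·x^3 - 128·x^4)·Dx + (1 - 2·x + 8·x^2 - 8·x^3 + 16·x^4)·Dx^2  (order 2).
h: a_k = -4, -32, -80, -256/3, -64, -512/3, …
ICs: h(0) = -4, h′(0) = -32.

f: a_k = -2, -8, -16, -64/3, -64/3, -256/15, …
g: a_k = 0, 2, 0, -8/3, 0, 32/5, …
Product ⇒ symmetric product L₀, ord ≤ 2.
Differentiate: ansatz ord ≤ ord L₀ ⇒ L.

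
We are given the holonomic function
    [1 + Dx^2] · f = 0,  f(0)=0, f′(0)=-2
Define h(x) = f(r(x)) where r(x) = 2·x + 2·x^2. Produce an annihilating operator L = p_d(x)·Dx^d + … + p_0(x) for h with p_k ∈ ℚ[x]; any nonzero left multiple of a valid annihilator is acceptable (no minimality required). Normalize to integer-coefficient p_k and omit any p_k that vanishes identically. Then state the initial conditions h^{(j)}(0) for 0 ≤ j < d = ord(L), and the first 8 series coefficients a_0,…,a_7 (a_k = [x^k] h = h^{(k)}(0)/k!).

L = (4 + 24·x + 48·x^2 + 32·x^3) - 2·Dx + (1 + 2·x)·Dx^2  (order 2).
h: a_k = 0, -4, -4, 8/3, 8, 112/15, 0, -1664/315, …
ICs: h(0) = 0, h′(0) = -4.

f: a_k = 0, -2, 0, 1/3, 0, -1/60, 0, 1/2520, …
L₀ from L_f via x↦r, Dx↦r'^{-1}Dx.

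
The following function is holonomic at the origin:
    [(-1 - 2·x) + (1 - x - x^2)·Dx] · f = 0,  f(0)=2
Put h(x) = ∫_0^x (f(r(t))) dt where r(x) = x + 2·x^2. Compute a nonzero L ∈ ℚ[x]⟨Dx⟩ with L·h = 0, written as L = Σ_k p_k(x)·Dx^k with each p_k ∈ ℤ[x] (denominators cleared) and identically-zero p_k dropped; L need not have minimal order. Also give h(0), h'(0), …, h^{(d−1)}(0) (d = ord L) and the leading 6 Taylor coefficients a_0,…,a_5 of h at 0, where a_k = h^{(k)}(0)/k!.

L = (1 + 6·x + 12·x^2 + 16·x^3)·Dx + (-1 + x + 3·x^2 + 4·x^3 + 4·x^4)·Dx^2  (order 2).
h: a_k = 0, 2, 1, 8/3, 11/2, 62/5, …
ICs: h(0) = 0, h′(0) = 2.

f: a_k = 2, 2, 4, 6, 10, 16, …
f∘r: x↦r, Dx↦Dx/r' in L_f ⇒ L₀.
h=∫h₀ ⇒ L = L₀·Dx.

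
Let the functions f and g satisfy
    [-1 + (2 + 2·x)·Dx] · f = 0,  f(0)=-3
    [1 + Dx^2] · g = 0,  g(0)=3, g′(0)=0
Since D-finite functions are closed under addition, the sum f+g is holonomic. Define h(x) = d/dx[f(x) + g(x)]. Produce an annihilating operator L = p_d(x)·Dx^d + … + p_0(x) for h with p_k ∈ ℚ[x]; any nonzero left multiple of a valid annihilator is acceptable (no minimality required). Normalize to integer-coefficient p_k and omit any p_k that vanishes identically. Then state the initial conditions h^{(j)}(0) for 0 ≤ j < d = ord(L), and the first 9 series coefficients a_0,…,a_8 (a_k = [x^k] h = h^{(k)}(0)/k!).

L = (-19 - 8·x - 4·x^2) + (-14 - 30·x - 24·x^2 - 8·x^3)·Dx + (-19 - 8·x - 4·x^2)·Dx^2 + (-14 - 30·x - 24·x^2 - 8·x^3)·Dx^3  (order 3).
h: a_k = -3/2, -9/4, -9/16, 31/32, -105/256, 881/2560, -693/2048, 135391/430080, -19305/65536, …
ICs: h(0) = -3/2, h′(0) = -9/4, h′′(0) = -9/8.

f: a_k = -3, -3/2, 3/8, -3/16, 15/128, -21/256, 63/1024, -99/2048, 1287/32768, …
g: a_k = 3, 0, -3/2, 0, 1/8, 0, -1/240, 0, 1/13440, …
Weyl lclm of L_f,L_g ⇒ L₀ (ord ≤ 3).
Differentiate: ansatz ord ≤ ord L₀ ⇒ L.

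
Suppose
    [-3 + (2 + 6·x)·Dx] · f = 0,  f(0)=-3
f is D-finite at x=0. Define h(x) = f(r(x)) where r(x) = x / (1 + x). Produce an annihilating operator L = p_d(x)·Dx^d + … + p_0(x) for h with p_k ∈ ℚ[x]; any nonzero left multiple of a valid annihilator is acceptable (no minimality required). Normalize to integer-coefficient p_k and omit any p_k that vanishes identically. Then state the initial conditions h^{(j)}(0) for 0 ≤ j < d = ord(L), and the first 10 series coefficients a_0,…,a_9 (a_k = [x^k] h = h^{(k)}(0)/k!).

L = -3 + (2 + 10·x + 8·x^2)·Dx  (order 1).
h: a_k = -3, -9/2, 63/8, -261/16, 5031/128, -27207/256, 318915/1024, -1975005/2048, 101709495/32768, -673558515/65536, …
ICs: h(0) = -3.

f: a_k = -3, -9/2, 27/8, -81/16, 1215/128, -5103/256, 45927/1024, -216513/2048, 8444007/32768, -42220035/65536, …
f∘r: x↦r, Dx↦Dx/r' in L_f ⇒ L₀.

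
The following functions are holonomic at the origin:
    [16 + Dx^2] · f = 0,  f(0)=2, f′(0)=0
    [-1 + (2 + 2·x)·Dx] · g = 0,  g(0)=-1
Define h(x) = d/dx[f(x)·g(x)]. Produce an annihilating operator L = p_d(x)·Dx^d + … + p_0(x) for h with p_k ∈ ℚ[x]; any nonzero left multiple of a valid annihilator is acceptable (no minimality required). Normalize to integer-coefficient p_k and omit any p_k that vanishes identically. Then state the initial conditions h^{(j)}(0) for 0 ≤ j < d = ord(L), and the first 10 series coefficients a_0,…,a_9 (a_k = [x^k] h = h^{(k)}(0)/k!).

f: a_k = 2, 0, -16, 0, 64/3, 0, -512/45, 0, 1024/315, 0, …
g: a_k = -1, -1/2, 1/8, -1/16, 5/128, -7/256, 21/1024, -33/2048, 429/32768, -715/65536, …
f·g: L₀ = L_f ⊗_s L_g, ord ≤ 2·1.
h₀' ⇒ L via d/dx closure of L₀.
L = (4733 + 17664·x + 25216·x^2 + 16384·x^3 + 4096·x^4) + (-244 - 756·x - 768·x^2 - 256·x^3)·Dx + (268 + 1048·x + 1548·x^2 + 1024·x^3 + 256·x^4)·Dx^2  (order 2).
h: a_k = -1, 65/2, 189/8, -4465/48, -18665/384, 310129/3840, 1535653/46080, -21374753/645120, -13022409/1146880, 1461084769/185794560, …
ICs: h(0) = -1, h′(0) = 65/2.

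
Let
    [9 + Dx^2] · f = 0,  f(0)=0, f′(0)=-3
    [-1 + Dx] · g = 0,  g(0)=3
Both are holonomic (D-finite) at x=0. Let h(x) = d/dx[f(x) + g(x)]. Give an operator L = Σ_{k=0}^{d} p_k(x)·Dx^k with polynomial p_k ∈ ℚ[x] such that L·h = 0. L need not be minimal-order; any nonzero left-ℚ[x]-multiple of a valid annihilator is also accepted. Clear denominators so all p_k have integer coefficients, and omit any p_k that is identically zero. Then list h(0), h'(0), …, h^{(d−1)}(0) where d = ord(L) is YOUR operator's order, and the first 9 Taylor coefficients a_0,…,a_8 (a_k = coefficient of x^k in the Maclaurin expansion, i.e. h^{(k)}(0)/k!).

L = 9 - 9·Dx + Dx^2 - Dx^3  (order 3).
h: a_k = 0, 3, 15, 1/2, -10, 1/40, 73/24, 1/1680, -41/84, …
ICs: h(0) = 0, h′(0) = 3, h′′(0) = 30.

f: a_k = 0, -3, 0, 9/2, 0, -81/40, 0, 243/560, 0, …
g: a_k = 3, 3, 3/2, 1/2, 1/8, 1/40, 1/240, 1/1680, 1/13440, …
f+g: L₀ = lclm(L_f,L_g), ord ≤ 2+1.
Differentiate: ansatz ord ≤ ord L₀ ⇒ L.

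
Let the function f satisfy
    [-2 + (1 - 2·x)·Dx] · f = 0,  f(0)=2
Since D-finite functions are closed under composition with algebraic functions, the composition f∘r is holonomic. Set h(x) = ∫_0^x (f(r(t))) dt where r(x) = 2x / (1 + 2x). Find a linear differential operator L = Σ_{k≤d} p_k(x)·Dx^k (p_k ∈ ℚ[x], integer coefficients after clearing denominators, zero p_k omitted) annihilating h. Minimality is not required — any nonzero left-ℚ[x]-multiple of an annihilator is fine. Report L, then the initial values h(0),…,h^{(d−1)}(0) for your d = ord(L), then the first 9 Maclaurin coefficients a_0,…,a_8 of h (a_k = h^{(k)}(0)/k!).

L = 4·Dx + (-1 + 4·x^2)·Dx^2  (order 2).
h: a_k = 0, 2, 4, 16/3, 8, 64/5, 64/3, 256/7, 64, …
ICs: h(0) = 0, h′(0) = 2.

f: a_k = 2, 4, 8, 16, 32, 64, 128, 256, 512, …
Change of var in L_f (x↦r) gives L₀.
Integrate: L := L₀·Dx.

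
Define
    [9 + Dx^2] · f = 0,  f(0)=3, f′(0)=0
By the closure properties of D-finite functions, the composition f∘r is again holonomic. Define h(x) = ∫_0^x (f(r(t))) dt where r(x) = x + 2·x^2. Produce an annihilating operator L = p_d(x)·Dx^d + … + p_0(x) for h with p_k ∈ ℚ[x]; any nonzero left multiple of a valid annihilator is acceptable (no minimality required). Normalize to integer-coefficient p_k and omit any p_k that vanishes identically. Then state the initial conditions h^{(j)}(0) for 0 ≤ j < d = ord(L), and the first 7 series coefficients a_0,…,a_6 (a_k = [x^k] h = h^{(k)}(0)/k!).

L = (9 + 108·x + 432·x^2 + 576·x^3)·Dx - 4·Dx^2 + (1 + 4·x)·Dx^3  (order 3).
h: a_k = 0, 3, 0, -9/2, -27/2, -351/40, 27/2, …
ICs: h(0) = 0, h′(0) = 3, h′′(0) = 0.

f: a_k = 3, 0, -27/2, 0, 81/8, 0, -243/80, …
Change of var in L_f (x↦r) gives L₀.
Integrate: L := L₀·Dx.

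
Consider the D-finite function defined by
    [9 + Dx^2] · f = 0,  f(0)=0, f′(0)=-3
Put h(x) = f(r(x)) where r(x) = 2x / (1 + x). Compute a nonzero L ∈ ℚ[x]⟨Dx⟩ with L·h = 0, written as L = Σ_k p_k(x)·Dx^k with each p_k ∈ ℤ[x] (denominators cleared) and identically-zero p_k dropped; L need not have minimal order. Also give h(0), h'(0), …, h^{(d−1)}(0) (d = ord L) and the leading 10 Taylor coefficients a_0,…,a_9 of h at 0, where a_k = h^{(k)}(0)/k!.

f: a_k = 0, -3, 0, 9/2, 0, -81/40, 0, 243/560, 0, -243/4480, …
L₀ from L_f via x↦r, Dx↦r'^{-1}Dx.
L = 36 + (2 + 6·x + 6·x^2 + 2·x^3)·Dx + (1 + 4·x + 6·x^2 + 4·x^3 + x^4)·Dx^2  (order 2).
h: a_k = 0, -6, 6, 30, -102, 726/5, -30, -13386/35, 5646/5, -14046/7, …
ICs: h(0) = 0, h′(0) = -6.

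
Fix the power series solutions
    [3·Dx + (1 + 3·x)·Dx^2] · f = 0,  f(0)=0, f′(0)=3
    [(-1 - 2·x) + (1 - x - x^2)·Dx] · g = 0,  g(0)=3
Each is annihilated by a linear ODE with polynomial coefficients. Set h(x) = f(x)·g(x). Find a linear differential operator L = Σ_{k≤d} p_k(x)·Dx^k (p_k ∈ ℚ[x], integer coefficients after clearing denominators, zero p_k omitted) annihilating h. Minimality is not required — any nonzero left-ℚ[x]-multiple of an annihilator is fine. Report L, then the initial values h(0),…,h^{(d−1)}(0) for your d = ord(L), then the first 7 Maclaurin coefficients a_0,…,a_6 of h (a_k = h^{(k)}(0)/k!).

L = (5 + 12·x) + (-1 + 13·x + 15·x^2)·Dx + (-1 - 2·x + 4·x^2 + 3·x^3)·Dx^2  (order 2).
h: a_k = 0, 9, -9/2, 63/2, -135/4, 2871/20, -2547/10, …
ICs: h(0) = 0, h′(0) = 9.

f: a_k = 0, 3, -9/2, 9, -81/4, 243/5, -243/2, …
g: a_k = 3, 3, 6, 9, 15, 24, 39, …
Product ⇒ symmetric product L₀, ord ≤ 2.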